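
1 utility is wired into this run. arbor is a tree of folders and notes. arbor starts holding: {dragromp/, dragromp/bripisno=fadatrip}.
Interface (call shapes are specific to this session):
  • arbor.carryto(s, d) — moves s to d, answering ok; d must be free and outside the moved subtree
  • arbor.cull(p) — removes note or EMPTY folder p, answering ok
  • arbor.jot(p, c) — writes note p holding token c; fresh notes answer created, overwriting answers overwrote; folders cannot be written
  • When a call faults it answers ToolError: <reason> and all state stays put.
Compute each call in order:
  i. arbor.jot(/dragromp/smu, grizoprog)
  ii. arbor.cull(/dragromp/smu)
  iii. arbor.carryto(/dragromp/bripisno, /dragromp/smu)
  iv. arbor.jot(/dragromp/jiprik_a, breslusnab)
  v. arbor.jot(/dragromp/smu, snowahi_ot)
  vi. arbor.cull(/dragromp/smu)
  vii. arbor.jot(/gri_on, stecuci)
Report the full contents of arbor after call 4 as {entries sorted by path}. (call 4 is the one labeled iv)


% 1. jot(p='/dragromp/smu', c='grizoprog') == created
% 2. cull(p='/dragromp/smu') == ok
% 3. carryto(s='/dragromp/bripisno', d='/dragromp/smu') == ok
% 4. jot(p='/dragromp/jiprik_a', c='breslusnab') == created
% 5. jot(p='/dragromp/smu', c='snowahi_ot') == overwrote
% 6. cull(p='/dragromp/smu') == ok
% 7. jot(p='/gri_on', c='stecuci') == created

Answer: {dragromp/, dragromp/jiprik_a=breslusnab, dragromp/smu=fadatrip}


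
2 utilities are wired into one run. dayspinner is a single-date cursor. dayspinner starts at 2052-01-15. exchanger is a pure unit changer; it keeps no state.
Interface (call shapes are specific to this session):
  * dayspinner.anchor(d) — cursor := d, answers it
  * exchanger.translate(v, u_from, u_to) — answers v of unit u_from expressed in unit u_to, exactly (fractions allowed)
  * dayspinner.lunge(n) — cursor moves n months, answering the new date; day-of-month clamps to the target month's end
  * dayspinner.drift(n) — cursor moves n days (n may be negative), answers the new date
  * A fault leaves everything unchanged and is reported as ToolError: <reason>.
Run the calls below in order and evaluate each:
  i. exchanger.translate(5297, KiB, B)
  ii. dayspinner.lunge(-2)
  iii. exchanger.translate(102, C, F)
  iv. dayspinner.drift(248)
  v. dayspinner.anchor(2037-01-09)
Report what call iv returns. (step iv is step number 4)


I try exchanger.translate passing v=5297, u_from=KiB, u_to=B, — result: 5424128.
I try dayspinner.lunge passing n=-2, and observe 2051-11-15.
Invoking exchanger.translate passing v=102, u_from=C, u_to=F, — result: 1078/5.
I invoke dayspinner.drift passing n=248, → 2052-07-20.
Now I run dayspinner.anchor passing d=2037-01-09, which returns 2037-01-09.

Answer: 2052-07-20


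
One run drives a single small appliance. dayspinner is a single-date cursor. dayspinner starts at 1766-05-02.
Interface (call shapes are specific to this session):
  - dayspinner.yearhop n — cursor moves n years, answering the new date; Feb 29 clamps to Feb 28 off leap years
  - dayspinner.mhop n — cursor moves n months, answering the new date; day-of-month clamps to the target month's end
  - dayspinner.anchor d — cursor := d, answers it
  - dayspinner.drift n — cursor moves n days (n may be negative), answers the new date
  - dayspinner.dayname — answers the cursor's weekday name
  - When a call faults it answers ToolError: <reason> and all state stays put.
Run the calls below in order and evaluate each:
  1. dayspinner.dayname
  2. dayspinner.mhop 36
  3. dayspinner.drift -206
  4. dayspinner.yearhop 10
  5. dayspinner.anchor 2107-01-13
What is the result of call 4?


[in] dayspinner.dayname
:: Friday
[in] dayspinner.mhop n=36
:: 1769-05-02
[in] dayspinner.drift n=-206
:: 1768-10-08
[in] dayspinner.yearhop n=10
:: 1778-10-08
[in] dayspinner.anchor d=2107-01-13
:: 2107-01-13

Answer: 1778-10-08


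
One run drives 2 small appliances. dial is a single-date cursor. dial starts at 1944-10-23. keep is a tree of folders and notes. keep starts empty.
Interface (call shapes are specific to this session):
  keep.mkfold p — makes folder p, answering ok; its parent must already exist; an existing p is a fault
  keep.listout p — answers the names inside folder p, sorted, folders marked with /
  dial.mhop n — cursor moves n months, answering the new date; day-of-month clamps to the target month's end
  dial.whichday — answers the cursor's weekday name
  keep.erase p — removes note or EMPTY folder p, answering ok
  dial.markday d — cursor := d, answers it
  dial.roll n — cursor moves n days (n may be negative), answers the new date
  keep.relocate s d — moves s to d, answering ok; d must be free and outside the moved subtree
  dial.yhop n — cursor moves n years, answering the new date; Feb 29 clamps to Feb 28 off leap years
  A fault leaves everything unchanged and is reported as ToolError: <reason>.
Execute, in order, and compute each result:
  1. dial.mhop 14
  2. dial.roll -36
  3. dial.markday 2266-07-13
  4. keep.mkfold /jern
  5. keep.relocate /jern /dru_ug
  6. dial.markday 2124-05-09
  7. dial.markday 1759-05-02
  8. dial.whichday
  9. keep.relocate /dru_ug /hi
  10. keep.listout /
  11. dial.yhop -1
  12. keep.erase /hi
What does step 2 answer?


Answer: 1945-11-17

Derivation:
~$ dial.mhop n: 14
:: 1945-12-23
~$ dial.roll n: -36
:: 1945-11-17
~$ dial.markday d: 2266-07-13
:: 2266-07-13
~$ keep.mkfold p: /jern
:: ok
~$ keep.relocate s: /jern d: /dru_ug
:: ok
~$ dial.markday d: 2124-05-09
:: 2124-05-09
~$ dial.markday d: 1759-05-02
:: 1759-05-02
~$ dial.whichday
:: Wednesday
~$ keep.relocate s: /dru_ug d: /hi
:: ok
~$ keep.listout p: /
:: [hi/]
~$ dial.yhop n: -1
:: 1758-05-02
~$ keep.erase p: /hi
:: ok


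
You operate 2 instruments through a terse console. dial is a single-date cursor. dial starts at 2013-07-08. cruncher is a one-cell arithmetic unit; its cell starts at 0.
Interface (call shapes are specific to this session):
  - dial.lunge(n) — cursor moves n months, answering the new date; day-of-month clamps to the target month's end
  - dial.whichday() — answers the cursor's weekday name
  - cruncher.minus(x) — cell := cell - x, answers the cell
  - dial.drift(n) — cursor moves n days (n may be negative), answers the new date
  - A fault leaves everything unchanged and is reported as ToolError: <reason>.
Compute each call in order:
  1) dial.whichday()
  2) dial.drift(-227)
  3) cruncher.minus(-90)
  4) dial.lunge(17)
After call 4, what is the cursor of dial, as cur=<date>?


[in] whichday
[out] Monday
[in] drift -227
[out] 2012-11-23
[in] minus -90
[out] 90
[in] lunge 17
[out] 2014-04-23

Answer: cur=2014-04-23


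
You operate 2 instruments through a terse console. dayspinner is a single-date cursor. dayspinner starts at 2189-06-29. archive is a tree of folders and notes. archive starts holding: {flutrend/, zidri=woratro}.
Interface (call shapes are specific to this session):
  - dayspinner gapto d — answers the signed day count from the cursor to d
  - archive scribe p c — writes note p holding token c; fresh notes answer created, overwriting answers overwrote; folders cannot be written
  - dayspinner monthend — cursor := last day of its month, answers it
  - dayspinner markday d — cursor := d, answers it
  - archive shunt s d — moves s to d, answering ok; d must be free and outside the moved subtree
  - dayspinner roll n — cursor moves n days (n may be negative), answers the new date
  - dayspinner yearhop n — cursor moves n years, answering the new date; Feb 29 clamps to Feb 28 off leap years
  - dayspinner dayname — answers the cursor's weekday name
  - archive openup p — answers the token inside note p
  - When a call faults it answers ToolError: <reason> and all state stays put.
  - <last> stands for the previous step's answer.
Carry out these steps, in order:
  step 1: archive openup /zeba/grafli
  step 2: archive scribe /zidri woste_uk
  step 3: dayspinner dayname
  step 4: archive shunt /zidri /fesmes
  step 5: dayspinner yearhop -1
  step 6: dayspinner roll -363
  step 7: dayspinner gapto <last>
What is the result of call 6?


Answer: 2187-07-02

Derivation:
Calling archive openup with p: /zeba/grafli, giving ToolError: not found.
I run archive scribe with p: /zidri, c: woste_uk, yielding overwrote.
I invoke dayspinner dayname(), and see Monday.
I call archive shunt with s: /zidri, d: /fesmes, and observe ok.
I try dayspinner yearhop with n: -1, and observe 2188-06-29.
I try dayspinner roll with n: -363, which returns 2187-07-02.
I call dayspinner gapto with d: <last>: 0.


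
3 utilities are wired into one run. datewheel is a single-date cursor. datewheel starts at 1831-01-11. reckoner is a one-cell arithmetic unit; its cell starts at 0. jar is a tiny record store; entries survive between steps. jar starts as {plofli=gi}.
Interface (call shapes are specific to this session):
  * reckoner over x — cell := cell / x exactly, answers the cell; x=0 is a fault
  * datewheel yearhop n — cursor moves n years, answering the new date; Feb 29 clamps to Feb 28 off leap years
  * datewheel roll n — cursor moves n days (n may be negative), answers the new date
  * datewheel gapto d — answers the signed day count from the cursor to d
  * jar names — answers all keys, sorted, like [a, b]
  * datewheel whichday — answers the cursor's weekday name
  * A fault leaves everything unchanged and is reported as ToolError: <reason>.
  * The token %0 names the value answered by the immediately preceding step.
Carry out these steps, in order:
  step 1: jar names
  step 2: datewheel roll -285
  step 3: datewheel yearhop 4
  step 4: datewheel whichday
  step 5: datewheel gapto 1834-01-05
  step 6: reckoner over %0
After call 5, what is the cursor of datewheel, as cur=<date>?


Next I call jar names(), and observe [plofli].
Then datewheel roll with n=-285, and observe 1830-04-01.
Calling datewheel yearhop with n=4, yielding 1834-04-01.
I run datewheel whichday(), which returns Tuesday.
I invoke datewheel gapto with d=1834-01-05, → -86.
I invoke reckoner over with x=%0, → 0.

Answer: cur=1834-04-01


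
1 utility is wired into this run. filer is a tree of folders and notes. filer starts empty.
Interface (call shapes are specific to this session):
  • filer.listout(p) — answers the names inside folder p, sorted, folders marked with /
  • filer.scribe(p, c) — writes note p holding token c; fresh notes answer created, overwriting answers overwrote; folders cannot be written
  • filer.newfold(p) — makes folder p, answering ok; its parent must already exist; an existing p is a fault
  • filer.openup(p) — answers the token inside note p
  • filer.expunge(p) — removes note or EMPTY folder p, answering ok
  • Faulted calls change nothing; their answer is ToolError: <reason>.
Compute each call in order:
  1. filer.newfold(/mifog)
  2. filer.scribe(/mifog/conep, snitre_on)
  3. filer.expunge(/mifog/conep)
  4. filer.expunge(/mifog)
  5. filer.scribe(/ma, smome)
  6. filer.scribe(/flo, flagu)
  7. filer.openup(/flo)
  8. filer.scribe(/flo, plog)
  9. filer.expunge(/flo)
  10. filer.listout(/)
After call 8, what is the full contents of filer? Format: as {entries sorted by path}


Answer: {flo=plog, ma=smome}

Derivation:
CALL filer.newfold[p='/mifog']
RET  ok
CALL filer.scribe[p='/mifog/conep'; c='snitre_on']
RET  created
CALL filer.expunge[p='/mifog/conep']
RET  ok
CALL filer.expunge[p='/mifog']
RET  ok
CALL filer.scribe[p='/ma'; c='smome']
RET  created
CALL filer.scribe[p='/flo'; c='flagu']
RET  created
CALL filer.openup[p='/flo']
RET  flagu
CALL filer.scribe[p='/flo'; c='plog']
RET  overwrote
CALL filer.expunge[p='/flo']
RET  ok
CALL filer.listout[p='/']
RET  [ma]


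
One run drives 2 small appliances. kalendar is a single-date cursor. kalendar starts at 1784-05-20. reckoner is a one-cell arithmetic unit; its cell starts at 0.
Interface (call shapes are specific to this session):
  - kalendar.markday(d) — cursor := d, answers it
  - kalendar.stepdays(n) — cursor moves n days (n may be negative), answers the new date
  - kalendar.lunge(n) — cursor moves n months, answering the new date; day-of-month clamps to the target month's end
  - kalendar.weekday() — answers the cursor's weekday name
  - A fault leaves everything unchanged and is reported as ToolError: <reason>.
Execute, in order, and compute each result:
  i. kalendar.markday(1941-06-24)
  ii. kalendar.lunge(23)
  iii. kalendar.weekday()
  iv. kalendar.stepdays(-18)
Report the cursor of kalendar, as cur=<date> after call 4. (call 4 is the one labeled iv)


Answer: cur=1943-05-06

Derivation:
I run kalendar.markday with d='1941-06-24', and get 1941-06-24.
I run kalendar.lunge with n='23', — result: 1943-05-24.
Now I run kalendar.weekday(), and get Monday.
I call kalendar.stepdays with n='-18': 1943-05-06.


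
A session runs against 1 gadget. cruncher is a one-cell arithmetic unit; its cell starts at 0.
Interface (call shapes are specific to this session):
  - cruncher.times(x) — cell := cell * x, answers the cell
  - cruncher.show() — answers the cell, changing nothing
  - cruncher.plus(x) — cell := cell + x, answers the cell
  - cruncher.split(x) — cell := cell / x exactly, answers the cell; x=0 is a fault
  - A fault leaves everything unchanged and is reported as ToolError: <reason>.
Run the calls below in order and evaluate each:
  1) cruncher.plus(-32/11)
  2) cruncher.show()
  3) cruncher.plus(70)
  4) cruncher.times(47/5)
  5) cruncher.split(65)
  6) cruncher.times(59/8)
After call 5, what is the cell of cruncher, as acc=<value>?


-> cruncher.plus(x→-32/11)
<- -32/11
-> cruncher.show()
<- -32/11
-> cruncher.plus(x→70)
<- 738/11
-> cruncher.times(x→47/5)
<- 34686/55
-> cruncher.split(x→65)
<- 34686/3575
-> cruncher.times(x→59/8)
<- 1023237/14300

Answer: acc=34686/3575


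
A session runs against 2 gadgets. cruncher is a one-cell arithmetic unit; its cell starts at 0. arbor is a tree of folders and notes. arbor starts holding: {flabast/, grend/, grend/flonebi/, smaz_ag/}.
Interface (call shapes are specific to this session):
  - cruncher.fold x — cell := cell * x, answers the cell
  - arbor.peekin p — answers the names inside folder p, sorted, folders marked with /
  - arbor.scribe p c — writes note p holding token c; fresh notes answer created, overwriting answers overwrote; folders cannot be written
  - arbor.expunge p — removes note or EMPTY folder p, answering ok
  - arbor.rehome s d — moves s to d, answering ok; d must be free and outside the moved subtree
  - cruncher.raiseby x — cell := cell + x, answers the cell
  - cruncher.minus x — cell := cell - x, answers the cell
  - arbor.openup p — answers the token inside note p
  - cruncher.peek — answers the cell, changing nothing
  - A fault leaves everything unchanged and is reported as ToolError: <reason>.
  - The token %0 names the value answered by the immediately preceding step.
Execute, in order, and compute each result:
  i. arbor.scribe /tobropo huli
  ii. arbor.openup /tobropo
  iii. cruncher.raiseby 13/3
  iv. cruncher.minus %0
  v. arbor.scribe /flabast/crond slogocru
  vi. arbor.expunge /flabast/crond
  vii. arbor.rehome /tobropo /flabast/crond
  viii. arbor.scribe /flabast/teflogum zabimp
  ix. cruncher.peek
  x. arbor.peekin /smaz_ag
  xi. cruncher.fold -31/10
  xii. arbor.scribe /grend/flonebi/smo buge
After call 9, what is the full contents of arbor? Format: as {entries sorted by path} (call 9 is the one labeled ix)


==> arbor.scribe(p: /tobropo, c: huli)
<== created
==> arbor.openup(p: /tobropo)
<== huli
==> cruncher.raiseby(x: 13/3)
<== 13/3
==> cruncher.minus(x: %0)
<== 0
==> arbor.scribe(p: /flabast/crond, c: slogocru)
<== created
==> arbor.expunge(p: /flabast/crond)
<== ok
==> arbor.rehome(s: /tobropo, d: /flabast/crond)
<== ok
==> arbor.scribe(p: /flabast/teflogum, c: zabimp)
<== created
==> cruncher.peek()
<== 0
==> arbor.peekin(p: /smaz_ag)
<== []
==> cruncher.fold(x: -31/10)
<== 0
==> arbor.scribe(p: /grend/flonebi/smo, c: buge)
<== created

Answer: {flabast/, flabast/crond=huli, flabast/teflogum=zabimp, grend/, grend/flonebi/, smaz_ag/}


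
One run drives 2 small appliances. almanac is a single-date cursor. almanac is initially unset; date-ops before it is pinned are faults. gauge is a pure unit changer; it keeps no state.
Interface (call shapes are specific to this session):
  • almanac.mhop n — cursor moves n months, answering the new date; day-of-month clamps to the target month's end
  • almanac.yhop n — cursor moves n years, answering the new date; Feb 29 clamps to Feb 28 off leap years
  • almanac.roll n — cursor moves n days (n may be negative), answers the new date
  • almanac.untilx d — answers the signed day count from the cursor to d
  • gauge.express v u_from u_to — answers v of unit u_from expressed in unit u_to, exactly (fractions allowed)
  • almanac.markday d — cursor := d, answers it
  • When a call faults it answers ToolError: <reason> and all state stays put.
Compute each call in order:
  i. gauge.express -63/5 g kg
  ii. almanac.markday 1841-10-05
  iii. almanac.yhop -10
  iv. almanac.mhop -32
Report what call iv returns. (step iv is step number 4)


CALL gauge.express[-63/5; g; kg]
RET  -63/5000
CALL almanac.markday[1841-10-05]
RET  1841-10-05
CALL almanac.yhop[-10]
RET  1831-10-05
CALL almanac.mhop[-32]
RET  1829-02-05

Answer: 1829-02-05


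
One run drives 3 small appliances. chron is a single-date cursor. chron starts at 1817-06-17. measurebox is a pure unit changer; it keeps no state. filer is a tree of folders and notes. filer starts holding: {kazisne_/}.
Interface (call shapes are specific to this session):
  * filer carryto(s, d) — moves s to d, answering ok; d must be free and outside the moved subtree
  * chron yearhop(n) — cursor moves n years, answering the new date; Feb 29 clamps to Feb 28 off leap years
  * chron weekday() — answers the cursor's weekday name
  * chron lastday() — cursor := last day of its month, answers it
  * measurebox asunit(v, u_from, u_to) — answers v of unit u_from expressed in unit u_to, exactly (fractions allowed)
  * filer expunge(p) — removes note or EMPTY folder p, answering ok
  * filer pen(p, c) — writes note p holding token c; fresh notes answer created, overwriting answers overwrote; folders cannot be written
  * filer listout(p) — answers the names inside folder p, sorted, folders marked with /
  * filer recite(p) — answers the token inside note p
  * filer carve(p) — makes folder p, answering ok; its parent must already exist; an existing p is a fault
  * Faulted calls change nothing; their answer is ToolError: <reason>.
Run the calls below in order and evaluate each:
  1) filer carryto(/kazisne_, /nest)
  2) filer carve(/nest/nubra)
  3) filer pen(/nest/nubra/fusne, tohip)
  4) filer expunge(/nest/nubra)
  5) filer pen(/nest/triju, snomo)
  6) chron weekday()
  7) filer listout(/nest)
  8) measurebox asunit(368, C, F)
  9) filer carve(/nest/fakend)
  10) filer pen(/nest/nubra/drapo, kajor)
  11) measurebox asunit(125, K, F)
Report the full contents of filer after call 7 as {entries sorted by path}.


I try filer carryto using s=/kazisne_, d=/nest, → ok.
Now I run filer carve using p=/nest/nubra, and get ok.
I use filer pen using p=/nest/nubra/fusne, c=tohip, which returns created.
Next I call filer expunge using p=/nest/nubra, and see ToolError: not empty.
I use filer pen using p=/nest/triju, c=snomo, and observe created.
Calling chron weekday, giving Tuesday.
I call filer listout using p=/nest, and get [nubra/, triju].
Using measurebox asunit using v=368, u_from=C, u_to=F, yielding 3472/5.
I invoke filer carve using p=/nest/fakend, yielding ok.
Then filer pen using p=/nest/nubra/drapo, c=kajor, and see created.
Invoking measurebox asunit using v=125, u_from=K, u_to=F, yielding -23467/100.

Answer: {nest/, nest/nubra/, nest/nubra/fusne=tohip, nest/triju=snomo}


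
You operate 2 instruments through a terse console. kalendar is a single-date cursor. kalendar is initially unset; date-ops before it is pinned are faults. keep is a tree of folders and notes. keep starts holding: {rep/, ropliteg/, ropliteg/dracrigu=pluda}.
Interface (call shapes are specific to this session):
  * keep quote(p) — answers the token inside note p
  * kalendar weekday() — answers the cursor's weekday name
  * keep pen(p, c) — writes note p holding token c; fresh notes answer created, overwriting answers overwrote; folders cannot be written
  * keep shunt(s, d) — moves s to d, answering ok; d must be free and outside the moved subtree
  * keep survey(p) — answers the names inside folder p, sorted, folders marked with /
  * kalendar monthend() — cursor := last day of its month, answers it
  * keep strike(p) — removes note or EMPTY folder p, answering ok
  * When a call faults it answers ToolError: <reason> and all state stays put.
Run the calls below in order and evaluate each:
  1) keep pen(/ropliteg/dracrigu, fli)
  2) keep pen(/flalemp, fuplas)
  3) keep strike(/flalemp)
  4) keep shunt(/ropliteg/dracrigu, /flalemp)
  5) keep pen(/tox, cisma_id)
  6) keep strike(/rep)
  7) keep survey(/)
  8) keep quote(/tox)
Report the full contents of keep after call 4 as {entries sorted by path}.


Answer: {flalemp=fli, rep/, ropliteg/}

Derivation:
! keep pen(p: /ropliteg/dracrigu, c: fli) : overwrote
! keep pen(p: /flalemp, c: fuplas) : created
! keep strike(p: /flalemp) : ok
! keep shunt(s: /ropliteg/dracrigu, d: /flalemp) : ok
! keep pen(p: /tox, c: cisma_id) : created
! keep strike(p: /rep) : ok
! keep survey(p: /) : [flalemp, ropliteg/, tox]
! keep quote(p: /tox) : cisma_id


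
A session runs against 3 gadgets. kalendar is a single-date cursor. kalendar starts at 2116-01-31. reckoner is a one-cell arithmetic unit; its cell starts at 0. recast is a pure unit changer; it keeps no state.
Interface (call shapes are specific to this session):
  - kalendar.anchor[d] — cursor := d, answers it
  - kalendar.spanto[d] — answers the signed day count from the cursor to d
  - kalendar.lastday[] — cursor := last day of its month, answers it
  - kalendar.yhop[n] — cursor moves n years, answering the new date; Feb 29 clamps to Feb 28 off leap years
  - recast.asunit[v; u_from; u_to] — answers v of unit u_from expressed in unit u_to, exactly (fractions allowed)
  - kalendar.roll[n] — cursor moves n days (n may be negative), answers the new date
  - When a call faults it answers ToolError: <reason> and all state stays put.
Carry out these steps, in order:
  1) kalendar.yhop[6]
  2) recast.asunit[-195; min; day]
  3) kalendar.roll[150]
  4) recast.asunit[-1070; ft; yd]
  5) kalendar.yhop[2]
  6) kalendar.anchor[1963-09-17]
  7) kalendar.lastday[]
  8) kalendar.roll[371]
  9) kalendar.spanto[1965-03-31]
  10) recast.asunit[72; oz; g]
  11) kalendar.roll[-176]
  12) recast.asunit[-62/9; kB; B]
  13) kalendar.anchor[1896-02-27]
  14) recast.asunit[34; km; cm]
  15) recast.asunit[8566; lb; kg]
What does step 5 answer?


Answer: 2124-06-30

Derivation:
-- 1. kalendar.yhop(n='6') == 2122-01-31
-- 2. recast.asunit(v='-195', u_from='min', u_to='day') == -13/96
-- 3. kalendar.roll(n='150') == 2122-06-30
-- 4. recast.asunit(v='-1070', u_from='ft', u_to='yd') == -1070/3
-- 5. kalendar.yhop(n='2') == 2124-06-30
-- 6. kalendar.anchor(d='1963-09-17') == 1963-09-17
-- 7. kalendar.lastday() == 1963-09-30
-- 8. kalendar.roll(n='371') == 1964-10-05
-- 9. kalendar.spanto(d='1965-03-31') == 177
-- 10. recast.asunit(v='72', u_from='oz', u_to='g') == 408233133/200000
-- 11. kalendar.roll(n='-176') == 1964-04-12
-- 12. recast.asunit(v='-62/9', u_from='kB', u_to='B') == -62000/9
-- 13. kalendar.anchor(d='1896-02-27') == 1896-02-27
-- 14. recast.asunit(v='34', u_from='km', u_to='cm') == 3400000
-- 15. recast.asunit(v='8566', u_from='lb', u_to='kg') == 194273612071/50000000


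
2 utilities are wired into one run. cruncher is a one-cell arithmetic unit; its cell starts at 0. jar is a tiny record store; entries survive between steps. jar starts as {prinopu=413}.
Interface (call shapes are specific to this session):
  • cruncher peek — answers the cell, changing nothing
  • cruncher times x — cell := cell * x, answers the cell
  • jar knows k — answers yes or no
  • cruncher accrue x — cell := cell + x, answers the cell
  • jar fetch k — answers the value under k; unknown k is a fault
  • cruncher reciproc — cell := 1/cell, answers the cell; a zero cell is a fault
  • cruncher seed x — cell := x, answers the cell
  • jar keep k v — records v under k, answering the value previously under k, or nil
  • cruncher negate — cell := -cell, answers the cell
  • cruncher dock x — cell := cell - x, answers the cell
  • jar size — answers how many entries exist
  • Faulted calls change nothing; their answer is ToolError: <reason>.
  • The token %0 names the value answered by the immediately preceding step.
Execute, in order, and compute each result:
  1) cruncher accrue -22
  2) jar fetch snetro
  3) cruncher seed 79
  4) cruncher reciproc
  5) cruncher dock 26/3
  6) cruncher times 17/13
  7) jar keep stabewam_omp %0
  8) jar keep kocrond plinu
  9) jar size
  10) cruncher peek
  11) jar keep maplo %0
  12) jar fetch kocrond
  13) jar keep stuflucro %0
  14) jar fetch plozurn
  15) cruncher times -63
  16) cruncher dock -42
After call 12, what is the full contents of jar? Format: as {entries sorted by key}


! 1. cruncher accrue(x=-22) -> -22
! 2. jar fetch(k=snetro) -> ToolError: no such key snetro
! 3. cruncher seed(x=79) -> 79
! 4. cruncher reciproc() -> 1/79
! 5. cruncher dock(x=26/3) -> -2051/237
! 6. cruncher times(x=17/13) -> -34867/3081
! 7. jar keep(k=stabewam_omp, v=%0) -> nil
! 8. jar keep(k=kocrond, v=plinu) -> nil
! 9. jar size() -> 3
! 10. cruncher peek() -> -34867/3081
! 11. jar keep(k=maplo, v=%0) -> nil
! 12. jar fetch(k=kocrond) -> plinu
! 13. jar keep(k=stuflucro, v=%0) -> nil
! 14. jar fetch(k=plozurn) -> ToolError: no such key plozurn
! 15. cruncher times(x=-63) -> 732207/1027
! 16. cruncher dock(x=-42) -> 775341/1027

Answer: {kocrond=plinu, maplo=-34867/3081, prinopu=413, stabewam_omp=-34867/3081}


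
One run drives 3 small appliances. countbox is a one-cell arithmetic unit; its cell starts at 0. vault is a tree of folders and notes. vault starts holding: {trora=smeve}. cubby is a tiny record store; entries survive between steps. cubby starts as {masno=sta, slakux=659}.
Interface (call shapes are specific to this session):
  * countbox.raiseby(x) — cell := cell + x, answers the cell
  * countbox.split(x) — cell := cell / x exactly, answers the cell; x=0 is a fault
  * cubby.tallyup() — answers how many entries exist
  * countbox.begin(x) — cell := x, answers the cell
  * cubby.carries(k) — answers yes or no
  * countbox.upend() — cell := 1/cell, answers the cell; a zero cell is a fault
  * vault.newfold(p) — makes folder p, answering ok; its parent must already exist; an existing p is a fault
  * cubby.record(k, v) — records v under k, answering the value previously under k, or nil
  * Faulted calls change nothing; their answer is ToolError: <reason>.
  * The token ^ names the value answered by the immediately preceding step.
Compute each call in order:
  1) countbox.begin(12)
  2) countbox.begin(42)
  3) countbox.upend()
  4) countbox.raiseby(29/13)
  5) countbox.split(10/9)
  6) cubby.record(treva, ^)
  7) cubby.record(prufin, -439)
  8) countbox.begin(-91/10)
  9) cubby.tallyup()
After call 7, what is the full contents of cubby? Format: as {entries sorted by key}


Answer: {masno=sta, prufin=-439, slakux=659, treva=3693/1820}

Derivation:
Act: countbox.begin[x=12]
Obs: 12
Act: countbox.begin[x=42]
Obs: 42
Act: countbox.upend[]
Obs: 1/42
Act: countbox.raiseby[x=29/13]
Obs: 1231/546
Act: countbox.split[x=10/9]
Obs: 3693/1820
Act: cubby.record[k=treva; v=^]
Obs: nil
Act: cubby.record[k=prufin; v=-439]
Obs: nil
Act: countbox.begin[x=-91/10]
Obs: -91/10
Act: cubby.tallyup[]
Obs: 4


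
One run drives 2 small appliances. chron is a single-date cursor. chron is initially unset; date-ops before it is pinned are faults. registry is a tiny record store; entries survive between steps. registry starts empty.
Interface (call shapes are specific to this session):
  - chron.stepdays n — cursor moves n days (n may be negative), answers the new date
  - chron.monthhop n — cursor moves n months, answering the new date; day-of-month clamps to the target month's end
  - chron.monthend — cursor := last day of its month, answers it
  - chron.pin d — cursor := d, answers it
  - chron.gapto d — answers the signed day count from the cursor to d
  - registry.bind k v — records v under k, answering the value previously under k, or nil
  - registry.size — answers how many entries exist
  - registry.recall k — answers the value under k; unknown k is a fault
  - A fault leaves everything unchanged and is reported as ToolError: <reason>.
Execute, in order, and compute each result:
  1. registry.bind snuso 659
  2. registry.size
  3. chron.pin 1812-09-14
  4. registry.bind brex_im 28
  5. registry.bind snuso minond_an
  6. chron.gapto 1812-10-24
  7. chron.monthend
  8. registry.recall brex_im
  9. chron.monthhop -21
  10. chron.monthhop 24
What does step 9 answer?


Answer: 1810-12-30

Derivation:
I run bind with k→snuso, v→659, giving nil.
I invoke size, and observe 1.
Then pin with d→1812-09-14, and see 1812-09-14.
I use bind with k→brex_im, v→28, and get nil.
I use bind with k→snuso, v→minond_an, and get 659.
Then gapto with d→1812-10-24, yielding 40.
I run monthend, which returns 1812-09-30.
Calling recall with k→brex_im, giving 28.
Invoking monthhop with n→-21, yielding 1810-12-30.
Now I run monthhop with n→24, and see 1812-12-30.


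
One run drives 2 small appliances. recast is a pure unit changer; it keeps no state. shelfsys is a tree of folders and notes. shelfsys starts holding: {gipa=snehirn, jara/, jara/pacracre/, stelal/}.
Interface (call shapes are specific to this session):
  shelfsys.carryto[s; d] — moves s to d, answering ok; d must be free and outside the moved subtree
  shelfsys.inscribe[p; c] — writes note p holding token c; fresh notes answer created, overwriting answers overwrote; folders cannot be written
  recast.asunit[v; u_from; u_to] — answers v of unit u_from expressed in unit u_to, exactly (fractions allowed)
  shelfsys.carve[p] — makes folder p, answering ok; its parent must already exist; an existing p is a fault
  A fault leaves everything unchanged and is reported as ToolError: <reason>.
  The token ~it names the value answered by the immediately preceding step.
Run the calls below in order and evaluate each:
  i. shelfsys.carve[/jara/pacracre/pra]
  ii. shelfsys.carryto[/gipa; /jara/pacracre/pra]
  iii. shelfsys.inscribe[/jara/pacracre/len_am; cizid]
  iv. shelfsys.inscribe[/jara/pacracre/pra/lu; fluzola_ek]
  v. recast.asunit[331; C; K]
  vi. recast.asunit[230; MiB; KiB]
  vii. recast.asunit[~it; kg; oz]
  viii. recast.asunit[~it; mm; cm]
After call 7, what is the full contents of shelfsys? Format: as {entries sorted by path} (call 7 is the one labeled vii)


Answer: {gipa=snehirn, jara/, jara/pacracre/, jara/pacracre/len_am=cizid, jara/pacracre/pra/, jara/pacracre/pra/lu=fluzola_ek, stelal/}

Derivation:
·→ shelfsys.carve(p='/jara/pacracre/pra')
·← ok
·→ shelfsys.carryto(s='/gipa', d='/jara/pacracre/pra')
·← ToolError: exists
·→ shelfsys.inscribe(p='/jara/pacracre/len_am', c='cizid')
·← created
·→ shelfsys.inscribe(p='/jara/pacracre/pra/lu', c='fluzola_ek')
·← created
·→ recast.asunit(v='331', u_from='C', u_to='K')
·← 12083/20
·→ recast.asunit(v='230', u_from='MiB', u_to='KiB')
·← 235520
·→ recast.asunit(v='~it', u_from='kg', u_to='oz')
·← 376832000000000/45359237
·→ recast.asunit(v='~it', u_from='mm', u_to='cm')
·← 37683200000000/45359237


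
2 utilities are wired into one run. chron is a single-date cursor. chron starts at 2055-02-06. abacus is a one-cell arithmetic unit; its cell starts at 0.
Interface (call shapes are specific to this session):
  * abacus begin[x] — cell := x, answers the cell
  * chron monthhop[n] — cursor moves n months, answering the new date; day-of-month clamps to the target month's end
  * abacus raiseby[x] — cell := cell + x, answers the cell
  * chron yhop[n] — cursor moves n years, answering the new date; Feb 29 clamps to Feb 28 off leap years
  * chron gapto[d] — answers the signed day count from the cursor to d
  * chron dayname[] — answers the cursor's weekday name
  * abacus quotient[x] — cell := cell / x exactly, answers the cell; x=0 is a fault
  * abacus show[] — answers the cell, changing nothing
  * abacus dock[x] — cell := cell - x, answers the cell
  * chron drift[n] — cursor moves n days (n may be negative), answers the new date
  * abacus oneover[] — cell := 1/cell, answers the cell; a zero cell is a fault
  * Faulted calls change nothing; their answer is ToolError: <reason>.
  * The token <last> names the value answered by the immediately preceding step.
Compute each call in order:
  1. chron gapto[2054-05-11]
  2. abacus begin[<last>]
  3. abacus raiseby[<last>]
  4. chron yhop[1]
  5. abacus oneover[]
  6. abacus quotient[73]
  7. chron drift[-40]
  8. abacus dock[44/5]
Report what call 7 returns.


~$ chron gapto d='2054-05-11'
[out] -271
~$ abacus begin x='<last>'
[out] -271
~$ abacus raiseby x='<last>'
[out] -542
~$ chron yhop n='1'
[out] 2056-02-06
~$ abacus oneover
[out] -1/542
~$ abacus quotient x='73'
[out] -1/39566
~$ chron drift n='-40'
[out] 2055-12-28
~$ abacus dock x='44/5'
[out] -1740909/197830

Answer: 2055-12-28


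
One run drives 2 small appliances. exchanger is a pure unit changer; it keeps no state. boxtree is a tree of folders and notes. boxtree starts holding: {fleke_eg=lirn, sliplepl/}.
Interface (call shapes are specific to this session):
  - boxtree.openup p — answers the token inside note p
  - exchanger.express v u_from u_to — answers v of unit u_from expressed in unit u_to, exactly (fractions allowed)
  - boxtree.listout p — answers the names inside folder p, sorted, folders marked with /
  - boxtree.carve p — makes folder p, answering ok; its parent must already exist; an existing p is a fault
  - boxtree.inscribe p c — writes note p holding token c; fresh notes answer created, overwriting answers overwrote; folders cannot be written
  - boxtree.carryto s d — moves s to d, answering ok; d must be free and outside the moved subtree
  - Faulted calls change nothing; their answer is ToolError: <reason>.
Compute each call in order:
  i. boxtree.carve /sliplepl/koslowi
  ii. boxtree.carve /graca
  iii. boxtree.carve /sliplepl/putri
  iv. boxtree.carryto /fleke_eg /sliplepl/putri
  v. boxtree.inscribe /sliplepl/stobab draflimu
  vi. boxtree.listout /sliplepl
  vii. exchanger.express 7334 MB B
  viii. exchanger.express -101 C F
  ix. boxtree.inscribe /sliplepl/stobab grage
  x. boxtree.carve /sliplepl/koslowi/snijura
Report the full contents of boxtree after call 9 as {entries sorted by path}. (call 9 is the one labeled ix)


CALL boxtree.carve[p=/sliplepl/koslowi]
RET  ok
CALL boxtree.carve[p=/graca]
RET  ok
CALL boxtree.carve[p=/sliplepl/putri]
RET  ok
CALL boxtree.carryto[s=/fleke_eg; d=/sliplepl/putri]
RET  ToolError: exists
CALL boxtree.inscribe[p=/sliplepl/stobab; c=draflimu]
RET  created
CALL boxtree.listout[p=/sliplepl]
RET  [koslowi/, putri/, stobab]
CALL exchanger.express[v=7334; u_from=MB; u_to=B]
RET  7334000000
CALL exchanger.express[v=-101; u_from=C; u_to=F]
RET  -749/5
CALL boxtree.inscribe[p=/sliplepl/stobab; c=grage]
RET  overwrote
CALL boxtree.carve[p=/sliplepl/koslowi/snijura]
RET  ok

Answer: {fleke_eg=lirn, graca/, sliplepl/, sliplepl/koslowi/, sliplepl/putri/, sliplepl/stobab=grage}


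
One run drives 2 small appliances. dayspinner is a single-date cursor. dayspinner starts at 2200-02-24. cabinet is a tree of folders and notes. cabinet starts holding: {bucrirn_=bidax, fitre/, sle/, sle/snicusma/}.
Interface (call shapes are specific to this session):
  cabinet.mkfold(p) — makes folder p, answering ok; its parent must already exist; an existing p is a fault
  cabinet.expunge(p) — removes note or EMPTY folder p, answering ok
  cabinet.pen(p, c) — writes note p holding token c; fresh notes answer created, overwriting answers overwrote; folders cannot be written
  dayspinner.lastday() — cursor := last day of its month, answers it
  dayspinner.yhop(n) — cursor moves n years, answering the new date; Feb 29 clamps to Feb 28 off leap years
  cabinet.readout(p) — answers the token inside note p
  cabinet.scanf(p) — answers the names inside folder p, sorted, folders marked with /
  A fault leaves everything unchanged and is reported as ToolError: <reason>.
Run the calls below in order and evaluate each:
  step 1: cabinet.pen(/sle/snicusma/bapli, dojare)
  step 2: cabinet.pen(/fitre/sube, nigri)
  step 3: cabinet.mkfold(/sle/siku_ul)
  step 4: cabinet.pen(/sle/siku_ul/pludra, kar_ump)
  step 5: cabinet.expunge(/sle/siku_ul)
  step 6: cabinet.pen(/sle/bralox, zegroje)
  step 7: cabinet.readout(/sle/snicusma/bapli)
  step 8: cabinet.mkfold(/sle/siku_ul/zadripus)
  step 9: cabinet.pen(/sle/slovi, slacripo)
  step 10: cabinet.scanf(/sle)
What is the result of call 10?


Answer: [bralox, siku_ul/, slovi, snicusma/]

Derivation:
Step: pen[p=/sle/snicusma/bapli; c=dojare]
Result: created
Step: pen[p=/fitre/sube; c=nigri]
Result: created
Step: mkfold[p=/sle/siku_ul]
Result: ok
Step: pen[p=/sle/siku_ul/pludra; c=kar_ump]
Result: created
Step: expunge[p=/sle/siku_ul]
Result: ToolError: not empty
Step: pen[p=/sle/bralox; c=zegroje]
Result: created
Step: readout[p=/sle/snicusma/bapli]
Result: dojare
Step: mkfold[p=/sle/siku_ul/zadripus]
Result: ok
Step: pen[p=/sle/slovi; c=slacripo]
Result: created
Step: scanf[p=/sle]
Result: [bralox, siku_ul/, slovi, snicusma/]


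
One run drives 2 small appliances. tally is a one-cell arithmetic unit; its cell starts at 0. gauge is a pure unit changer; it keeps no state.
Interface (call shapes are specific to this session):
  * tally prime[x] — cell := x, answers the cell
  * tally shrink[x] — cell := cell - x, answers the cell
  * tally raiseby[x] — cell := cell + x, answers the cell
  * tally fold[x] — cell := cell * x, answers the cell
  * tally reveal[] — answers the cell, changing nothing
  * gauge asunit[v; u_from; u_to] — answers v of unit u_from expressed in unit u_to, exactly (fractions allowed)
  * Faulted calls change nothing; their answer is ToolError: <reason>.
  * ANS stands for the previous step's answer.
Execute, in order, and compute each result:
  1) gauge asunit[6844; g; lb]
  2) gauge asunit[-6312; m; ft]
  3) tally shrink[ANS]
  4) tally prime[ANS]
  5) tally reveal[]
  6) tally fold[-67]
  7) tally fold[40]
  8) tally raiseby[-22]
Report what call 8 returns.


→ gauge asunit(6844, g, lb)
← 684400000/45359237
→ gauge asunit(-6312, m, ft)
← -2630000/127
→ tally shrink(ANS)
← 2630000/127
→ tally prime(ANS)
← 2630000/127
→ tally reveal()
← 2630000/127
→ tally fold(-67)
← -176210000/127
→ tally fold(40)
← -7048400000/127
→ tally raiseby(-22)
← -7048402794/127

Answer: -7048402794/127


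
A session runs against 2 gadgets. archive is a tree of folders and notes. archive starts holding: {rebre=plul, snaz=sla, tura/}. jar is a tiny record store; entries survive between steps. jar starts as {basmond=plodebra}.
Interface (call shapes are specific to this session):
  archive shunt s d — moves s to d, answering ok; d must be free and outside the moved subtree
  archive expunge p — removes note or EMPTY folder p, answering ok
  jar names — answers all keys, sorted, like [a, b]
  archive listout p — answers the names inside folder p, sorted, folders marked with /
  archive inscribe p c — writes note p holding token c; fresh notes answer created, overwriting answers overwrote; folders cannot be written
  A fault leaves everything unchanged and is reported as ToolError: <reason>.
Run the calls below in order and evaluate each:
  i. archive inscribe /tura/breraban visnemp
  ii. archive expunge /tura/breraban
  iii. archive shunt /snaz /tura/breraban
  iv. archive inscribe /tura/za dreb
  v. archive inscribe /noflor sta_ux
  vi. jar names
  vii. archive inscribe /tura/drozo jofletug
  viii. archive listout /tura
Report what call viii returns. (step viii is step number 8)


Answer: [breraban, drozo, za]

Derivation:
-- archive inscribe(p→/tura/breraban, c→visnemp) => created
-- archive expunge(p→/tura/breraban) => ok
-- archive shunt(s→/snaz, d→/tura/breraban) => ok
-- archive inscribe(p→/tura/za, c→dreb) => created
-- archive inscribe(p→/noflor, c→sta_ux) => created
-- jar names() => [basmond]
-- archive inscribe(p→/tura/drozo, c→jofletug) => created
-- archive listout(p→/tura) => [breraban, drozo, za]
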